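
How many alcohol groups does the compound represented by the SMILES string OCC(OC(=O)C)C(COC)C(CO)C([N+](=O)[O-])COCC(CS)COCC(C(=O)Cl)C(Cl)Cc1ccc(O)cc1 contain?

2

Working along the chain:
  HOCH2: HO– on an sp³ carbon → alcohol.
  CH(OCOCH3): pendant –OC(=O)CH3: an acyloxy group → ester.
  CH(CH2OCH3): pendant –CH2OCH3: C–O–C linkage → ether.
  CH(CH2OH): pendant –CH2OH on an sp³ backbone C → alcohol.
  CH(NO2): –NO2 on an sp³ carbon → nitro (the N=O is not a carbonyl).
  CH2OCH2: C–O–C with sp³ carbons on both sides and no adjacent C=O → ether.
  CH(CH2SH): pendant –CH2SH → thiol.
  CH2OCH2: C–O–C with sp³ carbons on both sides and no adjacent C=O → ether.
  CH(COCl): pendant –C(=O)X: carbonyl C bonded to C and halogen → acyl halide.
  CH(Cl): halogen on an sp³ carbon → alkyl halide.
  C6H4OH: –OH attached directly to an aromatic ring → phenol (not alcohol); the ring itself is an arene.
Alcohol appears at: HOCH2, CH(CH2OH) → 2.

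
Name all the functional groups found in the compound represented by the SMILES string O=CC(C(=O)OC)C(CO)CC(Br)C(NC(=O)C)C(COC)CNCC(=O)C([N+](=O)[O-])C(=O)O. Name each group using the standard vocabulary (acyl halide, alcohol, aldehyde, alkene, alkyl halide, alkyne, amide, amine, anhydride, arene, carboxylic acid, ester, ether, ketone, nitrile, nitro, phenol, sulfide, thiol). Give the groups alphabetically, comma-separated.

alcohol, aldehyde, alkyl halide, amide, amine, carboxylic acid, ester, ether, ketone, nitro

Reading the structure from left to right:
  OHC: terminal –CHO: carbonyl C bonded to H and C → aldehyde.
  CH(COOCH3): pendant –COOCH3: carbonyl C bonded to C and –OCH3 → ester.
  CH(CH2OH): pendant –CH2OH on an sp³ backbone C → alcohol.
  CH(Br): halogen on an sp³ carbon → alkyl halide.
  CH(NHCOCH3): pendant –NHC(=O)CH3: N bonded to a carbonyl → amide (not amine).
  CH(CH2OCH3): pendant –CH2OCH3: C–O–C linkage → ether.
  CH2NHCH2: C–N–C with sp³ carbons and no adjacent C=O → amine (secondary).
  CO: –C(=O)– with carbon on both sides → ketone.
  CH(NO2): –NO2 on an sp³ carbon → nitro (the N=O is not a carbonyl).
  COOH: –COOH: carbonyl C bonded to –OH and C → carboxylic acid (the –OH is not a separate alcohol).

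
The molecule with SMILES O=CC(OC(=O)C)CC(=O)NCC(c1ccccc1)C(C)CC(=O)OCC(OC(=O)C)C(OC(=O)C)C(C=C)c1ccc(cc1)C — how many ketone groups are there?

Taking each segment in turn:
  OHC: terminal –CHO: carbonyl C bonded to H and C → aldehyde.
  CH(OCOCH3): pendant –OC(=O)CH3: an acyloxy group → ester.
  CH2CONHCH2: –C(=O)–N– linkage → amide (the N is not an amine).
  CH(C6H5): pendant –C6H5: benzene ring → arene.
  CH2COOCH2: –C(=O)–O–C with C on the carbonyl side → ester.
  CH(OCOCH3): pendant –OC(=O)CH3: an acyloxy group → ester.
  CH(OCOCH3): pendant –OC(=O)CH3: an acyloxy group → ester.
  CH(CH=CH2): pendant –CH=CH2: C=C double bond → alkene.
  C6H4: para-disubstituted benzene ring → arene.
No segment is a ketone: OHC is aldehyde, not ketone; CH(OCOCH3) is ester, not ketone; CH2CONHCH2 is amide, not ketone. → 0.

0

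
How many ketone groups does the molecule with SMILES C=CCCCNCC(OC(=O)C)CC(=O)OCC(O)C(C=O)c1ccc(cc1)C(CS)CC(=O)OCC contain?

Reading the structure from left to right:
  CH2=CH: C=C double bond → alkene.
  CH2NHCH2: C–N–C with sp³ carbons and no adjacent C=O → amine (secondary).
  CH(OCOCH3): pendant –OC(=O)CH3: an acyloxy group → ester.
  CH2COOCH2: –C(=O)–O–C with C on the carbonyl side → ester.
  CH(OH): –OH on an sp³ carbon → alcohol (secondary).
  CH(CHO): pendant –CHO: carbonyl C bonded to C and H → aldehyde.
  C6H4: para-disubstituted benzene ring → arene.
  CH(CH2SH): pendant –CH2SH → thiol.
  COOCH2CH3: –C(=O)OCH2CH3: carbonyl C bonded to C and to –OEt → ester.
No segment is a ketone: CH(OCOCH3) is ester, not ketone; CH2COOCH2 is ester, not ketone; CH(CHO) is aldehyde, not ketone. → 0.

0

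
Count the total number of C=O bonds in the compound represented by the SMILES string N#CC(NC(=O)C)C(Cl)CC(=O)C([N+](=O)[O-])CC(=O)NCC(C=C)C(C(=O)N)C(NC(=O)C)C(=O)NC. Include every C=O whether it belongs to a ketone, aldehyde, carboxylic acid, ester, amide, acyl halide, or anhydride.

CH(NHCOCH3): amide, 1 C=O (running total 1).
CO: ketone, 1 C=O (running total 2).
CH2CONHCH2: amide, 1 C=O (running total 3).
CH(CONH2): amide, 1 C=O (running total 4).
CH(NHCOCH3): amide, 1 C=O (running total 5).
CONHCH3: amide, 1 C=O (running total 6).

6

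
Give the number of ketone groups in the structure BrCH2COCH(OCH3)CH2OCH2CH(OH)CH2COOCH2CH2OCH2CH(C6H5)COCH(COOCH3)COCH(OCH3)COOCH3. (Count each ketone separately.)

3

Reading the structure from left to right:
  BrCH2: halogen on an sp³ carbon → alkyl halide.
  CO: –C(=O)– with carbon on both sides → ketone.
  CH(OCH3): pendant –OCH3: C–O–C with sp³ C, no adjacent C=O → ether.
  CH2OCH2: C–O–C with sp³ carbons on both sides and no adjacent C=O → ether.
  CH(OH): –OH on an sp³ carbon → alcohol (secondary).
  CH2COOCH2: –C(=O)–O–C with C on the carbonyl side → ester.
  CH2OCH2: C–O–C with sp³ carbons on both sides and no adjacent C=O → ether.
  CH(C6H5): pendant –C6H5: benzene ring → arene.
  CO: –C(=O)– with carbon on both sides → ketone.
  CH(COOCH3): pendant –COOCH3: carbonyl C bonded to C and –OCH3 → ester.
  CO: –C(=O)– with carbon on both sides → ketone.
  CH(OCH3): pendant –OCH3: C–O–C with sp³ C, no adjacent C=O → ether.
  COOCH3: –C(=O)OCH3: carbonyl C bonded to C and to –OCH3 → ester (not ketone + ether).
Ketone appears at: CO, CO, CO → 3.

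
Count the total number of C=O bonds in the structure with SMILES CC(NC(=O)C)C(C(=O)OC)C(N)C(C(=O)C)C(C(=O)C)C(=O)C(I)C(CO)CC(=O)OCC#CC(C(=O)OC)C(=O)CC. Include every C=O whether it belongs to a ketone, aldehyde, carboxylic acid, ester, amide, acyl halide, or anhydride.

8

CH(NHCOCH3): amide, 1 C=O (running total 1).
CH(COOCH3): ester, 1 C=O (running total 2).
CH(COCH3): ketone, 1 C=O (running total 3).
CH(COCH3): ketone, 1 C=O (running total 4).
CO: ketone, 1 C=O (running total 5).
CH2COOCH2: ester, 1 C=O (running total 6).
CH(COOCH3): ester, 1 C=O (running total 7).
CO: ketone, 1 C=O (running total 8).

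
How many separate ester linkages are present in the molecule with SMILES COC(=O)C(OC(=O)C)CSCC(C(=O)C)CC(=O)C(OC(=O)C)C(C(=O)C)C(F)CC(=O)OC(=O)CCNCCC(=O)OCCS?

4

Taking each segment in turn:
  CH3OOC: CH3O–C(=O)–: carbonyl C bonded to C and to –OCH3 → ester (not ketone + ether).
  CH(OCOCH3): pendant –OC(=O)CH3: an acyloxy group → ester.
  CH2SCH2: C–S–C linkage → sulfide (thioether).
  CH(COCH3): pendant –COCH3: carbonyl C bonded to two carbons → ketone.
  CO: –C(=O)– with carbon on both sides → ketone.
  CH(OCOCH3): pendant –OC(=O)CH3: an acyloxy group → ester.
  CH(COCH3): pendant –COCH3: carbonyl C bonded to two carbons → ketone.
  CH(F): halogen on an sp³ carbon → alkyl halide.
  CH2CO-O-COCH2: two acyl groups sharing one oxygen, –C(=O)–O–C(=O)– → anhydride.
  CH2NHCH2: C–N–C with sp³ carbons and no adjacent C=O → amine (secondary).
  CH2COOCH2: –C(=O)–O–C with C on the carbonyl side → ester.
  CH2SH: –SH on an sp³ carbon → thiol.
Ester appears at: CH3OOC, CH(OCOCH3), CH(OCOCH3), CH2COOCH2 → 4.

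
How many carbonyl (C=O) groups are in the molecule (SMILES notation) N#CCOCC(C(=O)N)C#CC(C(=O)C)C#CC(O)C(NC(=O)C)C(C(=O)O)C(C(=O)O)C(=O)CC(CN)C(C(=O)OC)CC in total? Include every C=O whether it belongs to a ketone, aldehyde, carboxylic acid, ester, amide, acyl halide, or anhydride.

CH(CONH2): amide, 1 C=O (running total 1).
CH(COCH3): ketone, 1 C=O (running total 2).
CH(NHCOCH3): amide, 1 C=O (running total 3).
CH(COOH): carboxylic acid, 1 C=O (running total 4).
CH(COOH): carboxylic acid, 1 C=O (running total 5).
CO: ketone, 1 C=O (running total 6).
CH(COOCH3): ester, 1 C=O (running total 7).

7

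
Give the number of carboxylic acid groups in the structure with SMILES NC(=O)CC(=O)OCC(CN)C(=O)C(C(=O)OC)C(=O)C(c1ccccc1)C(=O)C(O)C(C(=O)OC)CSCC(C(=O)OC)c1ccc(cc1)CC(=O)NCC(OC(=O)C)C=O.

Taking each segment in turn:
  H2NCO: –C(=O)NH2: carbonyl C bonded to C and to N → amide (the N is not a separate amine).
  CH2COOCH2: –C(=O)–O–C with C on the carbonyl side → ester.
  CH(CH2NH2): pendant –CH2NH2: N on sp³ C, no adjacent C=O → amine.
  CO: –C(=O)– with carbon on both sides → ketone.
  CH(COOCH3): pendant –COOCH3: carbonyl C bonded to C and –OCH3 → ester.
  CO: –C(=O)– with carbon on both sides → ketone.
  CH(C6H5): pendant –C6H5: benzene ring → arene.
  CO: –C(=O)– with carbon on both sides → ketone.
  CH(OH): –OH on an sp³ carbon → alcohol (secondary).
  CH(COOCH3): pendant –COOCH3: carbonyl C bonded to C and –OCH3 → ester.
  CH2SCH2: C–S–C linkage → sulfide (thioether).
  CH(COOCH3): pendant –COOCH3: carbonyl C bonded to C and –OCH3 → ester.
  C6H4: para-disubstituted benzene ring → arene.
  CH2CONHCH2: –C(=O)–N– linkage → amide (the N is not an amine).
  CH(OCOCH3): pendant –OC(=O)CH3: an acyloxy group → ester.
  CHO: terminal –CHO: carbonyl C bonded to H and C → aldehyde.
No segment is a carboxylic acid: H2NCO is amide, not carboxylic acid; CH2COOCH2 is ester, not carboxylic acid; CH(COOCH3) is ester, not carboxylic acid. → 0.

0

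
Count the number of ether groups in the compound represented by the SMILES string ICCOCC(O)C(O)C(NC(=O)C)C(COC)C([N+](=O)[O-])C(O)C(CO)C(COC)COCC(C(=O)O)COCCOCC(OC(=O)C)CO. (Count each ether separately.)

halogen on an sp³ carbon → alkyl halide.
C–O–C with sp³ carbons on both sides and no adjacent C=O → ether.
–OH on an sp³ carbon → alcohol (secondary).
–OH on an sp³ carbon → alcohol (secondary).
pendant –NHC(=O)CH3: N bonded to a carbonyl → amide (not amine).
pendant –CH2OCH3: C–O–C linkage → ether.
–NO2 on an sp³ carbon → nitro (the N=O is not a carbonyl).
–OH on an sp³ carbon → alcohol (secondary).
pendant –CH2OH on an sp³ backbone C → alcohol.
pendant –CH2OCH3: C–O–C linkage → ether.
C–O–C with sp³ carbons on both sides and no adjacent C=O → ether.
pendant –COOH: carbonyl C bonded to C and –OH → carboxylic acid.
C–O–C with sp³ carbons on both sides and no adjacent C=O → ether.
C–O–C with sp³ carbons on both sides and no adjacent C=O → ether.
pendant –OC(=O)CH3: an acyloxy group → ester.
–OH on an sp³ carbon → alcohol.
Ether appears at: CH2OCH2, CH(CH2OCH3), CH(CH2OCH3), CH2OCH2, CH2OCH2, CH2OCH2 → 6.

6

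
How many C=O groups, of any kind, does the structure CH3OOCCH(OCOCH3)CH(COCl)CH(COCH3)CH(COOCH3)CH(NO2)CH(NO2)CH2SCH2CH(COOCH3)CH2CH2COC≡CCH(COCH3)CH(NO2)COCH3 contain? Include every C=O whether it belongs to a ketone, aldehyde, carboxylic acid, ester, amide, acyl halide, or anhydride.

9

CH3OOC: ester, 1 C=O (running total 1).
CH(OCOCH3): ester, 1 C=O (running total 2).
CH(COCl): acyl halide, 1 C=O (running total 3).
CH(COCH3): ketone, 1 C=O (running total 4).
CH(COOCH3): ester, 1 C=O (running total 5).
CH(COOCH3): ester, 1 C=O (running total 6).
CO: ketone, 1 C=O (running total 7).
CH(COCH3): ketone, 1 C=O (running total 8).
CO: ketone, 1 C=O (running total 9).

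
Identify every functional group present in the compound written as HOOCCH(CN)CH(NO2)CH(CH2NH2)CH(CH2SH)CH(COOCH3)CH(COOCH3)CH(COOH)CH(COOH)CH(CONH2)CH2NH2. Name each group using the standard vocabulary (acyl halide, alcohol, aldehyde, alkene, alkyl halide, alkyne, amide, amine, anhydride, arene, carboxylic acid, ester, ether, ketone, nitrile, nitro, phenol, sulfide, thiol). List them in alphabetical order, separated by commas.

amide, amine, carboxylic acid, ester, nitrile, nitro, thiol

–COOH: carbonyl C bonded to –OH and C → carboxylic acid (the –OH is not a separate alcohol).
pendant –C≡N: nitrile.
–NO2 on an sp³ carbon → nitro (the N=O is not a carbonyl).
pendant –CH2NH2: N on sp³ C, no adjacent C=O → amine.
pendant –CH2SH → thiol.
pendant –COOCH3: carbonyl C bonded to C and –OCH3 → ester.
pendant –COOCH3: carbonyl C bonded to C and –OCH3 → ester.
pendant –COOH: carbonyl C bonded to C and –OH → carboxylic acid.
pendant –COOH: carbonyl C bonded to C and –OH → carboxylic acid.
pendant –CONH2: carbonyl C bonded to C and N → amide.
–NH2 on an sp³ carbon with no adjacent C=O → amine.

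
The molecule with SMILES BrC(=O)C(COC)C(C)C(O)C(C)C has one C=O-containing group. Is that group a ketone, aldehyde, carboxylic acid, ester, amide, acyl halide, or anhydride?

acyl halide

The carbonyl is in the BrCO segment: –C(=O)Br: carbonyl C bonded to C and to a halogen → acyl halide (not alkyl halide).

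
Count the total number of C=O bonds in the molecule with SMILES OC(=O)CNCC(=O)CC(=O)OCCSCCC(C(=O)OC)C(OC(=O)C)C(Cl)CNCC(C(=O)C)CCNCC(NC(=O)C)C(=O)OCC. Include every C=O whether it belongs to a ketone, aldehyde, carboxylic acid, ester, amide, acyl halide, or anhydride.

8

HOOC: carboxylic acid, 1 C=O (running total 1).
CO: ketone, 1 C=O (running total 2).
CH2COOCH2: ester, 1 C=O (running total 3).
CH(COOCH3): ester, 1 C=O (running total 4).
CH(OCOCH3): ester, 1 C=O (running total 5).
CH(COCH3): ketone, 1 C=O (running total 6).
CH(NHCOCH3): amide, 1 C=O (running total 7).
COOCH2CH3: ester, 1 C=O (running total 8).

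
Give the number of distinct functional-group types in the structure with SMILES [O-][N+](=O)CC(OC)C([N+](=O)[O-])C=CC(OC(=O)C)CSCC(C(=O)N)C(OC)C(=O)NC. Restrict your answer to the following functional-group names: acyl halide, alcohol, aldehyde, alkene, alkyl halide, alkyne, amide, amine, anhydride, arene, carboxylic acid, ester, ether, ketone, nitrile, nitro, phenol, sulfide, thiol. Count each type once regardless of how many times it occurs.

6

–NO2 on carbon → nitro group.
pendant –OCH3: C–O–C with sp³ C, no adjacent C=O → ether.
–NO2 on an sp³ carbon → nitro (the N=O is not a carbonyl).
C=C double bond → alkene.
pendant –OC(=O)CH3: an acyloxy group → ester.
C–S–C linkage → sulfide (thioether).
pendant –CONH2: carbonyl C bonded to C and N → amide.
pendant –OCH3: C–O–C with sp³ C, no adjacent C=O → ether.
–C(=O)NHCH3: carbonyl C bonded to C and to N → amide (the N is not an amine).
Distinct types present: alkene, amide, ester, ether, nitro, sulfide.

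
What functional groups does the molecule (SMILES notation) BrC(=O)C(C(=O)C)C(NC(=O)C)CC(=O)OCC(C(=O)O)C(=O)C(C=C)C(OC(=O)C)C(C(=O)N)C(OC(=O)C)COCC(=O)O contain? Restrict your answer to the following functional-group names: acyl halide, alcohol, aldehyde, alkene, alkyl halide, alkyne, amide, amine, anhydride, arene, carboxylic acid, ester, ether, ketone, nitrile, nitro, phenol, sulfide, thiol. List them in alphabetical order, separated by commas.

–C(=O)Br: carbonyl C bonded to C and to a halogen → acyl halide (not alkyl halide).
pendant –COCH3: carbonyl C bonded to two carbons → ketone.
pendant –NHC(=O)CH3: N bonded to a carbonyl → amide (not amine).
–C(=O)–O–C with C on the carbonyl side → ester.
pendant –COOH: carbonyl C bonded to C and –OH → carboxylic acid.
–C(=O)– with carbon on both sides → ketone.
pendant –CH=CH2: C=C double bond → alkene.
pendant –OC(=O)CH3: an acyloxy group → ester.
pendant –CONH2: carbonyl C bonded to C and N → amide.
pendant –OC(=O)CH3: an acyloxy group → ester.
C–O–C with sp³ carbons on both sides and no adjacent C=O → ether.
–COOH: carbonyl C bonded to –OH and C → carboxylic acid (the –OH is not a separate alcohol).

acyl halide, alkene, amide, carboxylic acid, ester, ether, ketone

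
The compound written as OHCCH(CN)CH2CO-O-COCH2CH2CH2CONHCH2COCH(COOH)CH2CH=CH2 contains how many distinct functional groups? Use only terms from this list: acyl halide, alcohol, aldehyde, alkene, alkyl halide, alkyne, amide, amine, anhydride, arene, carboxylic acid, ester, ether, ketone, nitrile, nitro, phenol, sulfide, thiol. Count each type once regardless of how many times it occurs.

Taking each segment in turn:
  OHC: terminal –CHO: carbonyl C bonded to H and C → aldehyde.
  CH(CN): pendant –C≡N: nitrile.
  CH2CO-O-COCH2: two acyl groups sharing one oxygen, –C(=O)–O–C(=O)– → anhydride.
  CH2CONHCH2: –C(=O)–N– linkage → amide (the N is not an amine).
  CO: –C(=O)– with carbon on both sides → ketone.
  CH(COOH): pendant –COOH: carbonyl C bonded to C and –OH → carboxylic acid.
  CH=CH2: C=C double bond → alkene.
Distinct types present: aldehyde, alkene, amide, anhydride, carboxylic acid, ketone, nitrile.

7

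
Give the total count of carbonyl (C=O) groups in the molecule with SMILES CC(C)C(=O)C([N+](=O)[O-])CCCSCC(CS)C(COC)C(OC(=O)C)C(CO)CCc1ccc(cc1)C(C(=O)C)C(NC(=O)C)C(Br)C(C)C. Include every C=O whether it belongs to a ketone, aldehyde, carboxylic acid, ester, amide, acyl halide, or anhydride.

CO: ketone, 1 C=O (running total 1).
CH(OCOCH3): ester, 1 C=O (running total 2).
CH(COCH3): ketone, 1 C=O (running total 3).
CH(NHCOCH3): amide, 1 C=O (running total 4).

4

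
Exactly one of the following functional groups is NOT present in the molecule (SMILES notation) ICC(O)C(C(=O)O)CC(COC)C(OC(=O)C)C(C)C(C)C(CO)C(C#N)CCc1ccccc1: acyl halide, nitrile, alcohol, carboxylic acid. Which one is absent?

acyl halide

nitrile: present (CH(CN) — pendant –C≡N: nitrile).
alcohol: present (CH(OH) — –OH on an sp³ carbon → alcohol (secondary)).
carboxylic acid: present (CH(COOH) — pendant –COOH: carbonyl C bonded to C and –OH → carboxylic acid).
acyl halide: no segment matches this pattern.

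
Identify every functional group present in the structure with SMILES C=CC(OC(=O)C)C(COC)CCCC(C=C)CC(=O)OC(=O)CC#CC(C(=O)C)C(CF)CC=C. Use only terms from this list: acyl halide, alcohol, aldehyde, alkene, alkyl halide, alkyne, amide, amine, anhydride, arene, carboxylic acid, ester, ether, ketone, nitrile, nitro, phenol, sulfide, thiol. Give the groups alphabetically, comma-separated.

alkene, alkyl halide, alkyne, anhydride, ester, ether, ketone

C=C double bond → alkene.
pendant –OC(=O)CH3: an acyloxy group → ester.
pendant –CH2OCH3: C–O–C linkage → ether.
pendant –CH=CH2: C=C double bond → alkene.
two acyl groups sharing one oxygen, –C(=O)–O–C(=O)– → anhydride.
C≡C triple bond → alkyne.
pendant –COCH3: carbonyl C bonded to two carbons → ketone.
pendant –CH2X: halogen on sp³ carbon → alkyl halide.
C=C double bond → alkene.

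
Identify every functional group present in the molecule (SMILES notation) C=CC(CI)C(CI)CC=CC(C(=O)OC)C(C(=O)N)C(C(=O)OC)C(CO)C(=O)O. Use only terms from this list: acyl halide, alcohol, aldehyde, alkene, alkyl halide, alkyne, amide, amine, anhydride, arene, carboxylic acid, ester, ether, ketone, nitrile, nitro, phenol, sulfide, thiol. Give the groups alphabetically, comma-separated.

C=C double bond → alkene.
pendant –CH2X: halogen on sp³ carbon → alkyl halide.
pendant –CH2X: halogen on sp³ carbon → alkyl halide.
C=C double bond → alkene.
pendant –COOCH3: carbonyl C bonded to C and –OCH3 → ester.
pendant –CONH2: carbonyl C bonded to C and N → amide.
pendant –COOCH3: carbonyl C bonded to C and –OCH3 → ester.
pendant –CH2OH on an sp³ backbone C → alcohol.
–COOH: carbonyl C bonded to –OH and C → carboxylic acid (the –OH is not a separate alcohol).

alcohol, alkene, alkyl halide, amide, carboxylic acid, ester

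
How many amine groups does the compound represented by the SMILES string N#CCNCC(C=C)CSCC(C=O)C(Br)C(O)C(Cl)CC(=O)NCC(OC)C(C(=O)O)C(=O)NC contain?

N≡C–: carbon triple-bonded to nitrogen → nitrile.
C–N–C with sp³ carbons and no adjacent C=O → amine (secondary).
pendant –CH=CH2: C=C double bond → alkene.
C–S–C linkage → sulfide (thioether).
pendant –CHO: carbonyl C bonded to C and H → aldehyde.
halogen on an sp³ carbon → alkyl halide.
–OH on an sp³ carbon → alcohol (secondary).
halogen on an sp³ carbon → alkyl halide.
–C(=O)–N– linkage → amide (the N is not an amine).
pendant –OCH3: C–O–C with sp³ C, no adjacent C=O → ether.
pendant –COOH: carbonyl C bonded to C and –OH → carboxylic acid.
–C(=O)NHCH3: carbonyl C bonded to C and to N → amide (the N is not an amine).
Amine appears at: CH2NHCH2 → 1.

1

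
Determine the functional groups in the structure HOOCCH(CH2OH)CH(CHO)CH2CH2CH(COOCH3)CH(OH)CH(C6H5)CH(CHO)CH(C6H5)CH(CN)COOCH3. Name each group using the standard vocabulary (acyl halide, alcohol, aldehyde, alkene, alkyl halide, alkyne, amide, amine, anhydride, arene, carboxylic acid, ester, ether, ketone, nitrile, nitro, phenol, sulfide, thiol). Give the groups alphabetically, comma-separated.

Reading the structure from left to right:
  HOOC: –COOH: carbonyl C bonded to –OH and C → carboxylic acid (the –OH is not a separate alcohol).
  CH(CH2OH): pendant –CH2OH on an sp³ backbone C → alcohol.
  CH(CHO): pendant –CHO: carbonyl C bonded to C and H → aldehyde.
  CH(COOCH3): pendant –COOCH3: carbonyl C bonded to C and –OCH3 → ester.
  CH(OH): –OH on an sp³ carbon → alcohol (secondary).
  CH(C6H5): pendant –C6H5: benzene ring → arene.
  CH(CHO): pendant –CHO: carbonyl C bonded to C and H → aldehyde.
  CH(C6H5): pendant –C6H5: benzene ring → arene.
  CH(CN): pendant –C≡N: nitrile.
  COOCH3: –C(=O)OCH3: carbonyl C bonded to C and to –OCH3 → ester (not ketone + ether).

alcohol, aldehyde, arene, carboxylic acid, ester, nitrile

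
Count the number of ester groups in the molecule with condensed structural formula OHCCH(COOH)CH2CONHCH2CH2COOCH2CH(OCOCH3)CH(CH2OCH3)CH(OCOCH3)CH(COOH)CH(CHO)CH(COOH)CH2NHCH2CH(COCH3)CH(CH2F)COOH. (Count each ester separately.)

3

Working along the chain:
  OHC: terminal –CHO: carbonyl C bonded to H and C → aldehyde.
  CH(COOH): pendant –COOH: carbonyl C bonded to C and –OH → carboxylic acid.
  CH2CONHCH2: –C(=O)–N– linkage → amide (the N is not an amine).
  CH2COOCH2: –C(=O)–O–C with C on the carbonyl side → ester.
  CH(OCOCH3): pendant –OC(=O)CH3: an acyloxy group → ester.
  CH(CH2OCH3): pendant –CH2OCH3: C–O–C linkage → ether.
  CH(OCOCH3): pendant –OC(=O)CH3: an acyloxy group → ester.
  CH(COOH): pendant –COOH: carbonyl C bonded to C and –OH → carboxylic acid.
  CH(CHO): pendant –CHO: carbonyl C bonded to C and H → aldehyde.
  CH(COOH): pendant –COOH: carbonyl C bonded to C and –OH → carboxylic acid.
  CH2NHCH2: C–N–C with sp³ carbons and no adjacent C=O → amine (secondary).
  CH(COCH3): pendant –COCH3: carbonyl C bonded to two carbons → ketone.
  CH(CH2F): pendant –CH2X: halogen on sp³ carbon → alkyl halide.
  COOH: –COOH: carbonyl C bonded to –OH and C → carboxylic acid (the –OH is not a separate alcohol).
Ester appears at: CH2COOCH2, CH(OCOCH3), CH(OCOCH3) → 3.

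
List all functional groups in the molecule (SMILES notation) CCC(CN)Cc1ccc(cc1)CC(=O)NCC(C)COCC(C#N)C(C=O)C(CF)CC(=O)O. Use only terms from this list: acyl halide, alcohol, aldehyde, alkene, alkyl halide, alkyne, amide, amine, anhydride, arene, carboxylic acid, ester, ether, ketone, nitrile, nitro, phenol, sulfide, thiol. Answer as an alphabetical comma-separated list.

aldehyde, alkyl halide, amide, amine, arene, carboxylic acid, ether, nitrile

pendant –CH2NH2: N on sp³ C, no adjacent C=O → amine.
para-disubstituted benzene ring → arene.
–C(=O)–N– linkage → amide (the N is not an amine).
C–O–C with sp³ carbons on both sides and no adjacent C=O → ether.
pendant –C≡N: nitrile.
pendant –CHO: carbonyl C bonded to C and H → aldehyde.
pendant –CH2X: halogen on sp³ carbon → alkyl halide.
–COOH: carbonyl C bonded to –OH and C → carboxylic acid (the –OH is not a separate alcohol).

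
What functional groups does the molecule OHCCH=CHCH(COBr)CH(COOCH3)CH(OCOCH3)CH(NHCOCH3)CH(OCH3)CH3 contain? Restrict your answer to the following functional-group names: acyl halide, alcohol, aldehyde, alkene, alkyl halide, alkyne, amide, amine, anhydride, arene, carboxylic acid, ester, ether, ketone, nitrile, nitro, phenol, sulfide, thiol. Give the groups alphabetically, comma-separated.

Working along the chain:
  OHC: terminal –CHO: carbonyl C bonded to H and C → aldehyde.
  CH=CH: C=C double bond → alkene.
  CH(COBr): pendant –C(=O)X: carbonyl C bonded to C and halogen → acyl halide.
  CH(COOCH3): pendant –COOCH3: carbonyl C bonded to C and –OCH3 → ester.
  CH(OCOCH3): pendant –OC(=O)CH3: an acyloxy group → ester.
  CH(NHCOCH3): pendant –NHC(=O)CH3: N bonded to a carbonyl → amide (not amine).
  CH(OCH3): pendant –OCH3: C–O–C with sp³ C, no adjacent C=O → ether.

acyl halide, aldehyde, alkene, amide, ester, ether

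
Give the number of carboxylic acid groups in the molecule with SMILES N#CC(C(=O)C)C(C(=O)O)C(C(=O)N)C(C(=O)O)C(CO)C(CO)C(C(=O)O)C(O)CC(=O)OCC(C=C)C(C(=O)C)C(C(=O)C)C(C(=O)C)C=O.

3

Taking each segment in turn:
  N≡C: N≡C–: carbon triple-bonded to nitrogen → nitrile.
  CH(COCH3): pendant –COCH3: carbonyl C bonded to two carbons → ketone.
  CH(COOH): pendant –COOH: carbonyl C bonded to C and –OH → carboxylic acid.
  CH(CONH2): pendant –CONH2: carbonyl C bonded to C and N → amide.
  CH(COOH): pendant –COOH: carbonyl C bonded to C and –OH → carboxylic acid.
  CH(CH2OH): pendant –CH2OH on an sp³ backbone C → alcohol.
  CH(CH2OH): pendant –CH2OH on an sp³ backbone C → alcohol.
  CH(COOH): pendant –COOH: carbonyl C bonded to C and –OH → carboxylic acid.
  CH(OH): –OH on an sp³ carbon → alcohol (secondary).
  CH2COOCH2: –C(=O)–O–C with C on the carbonyl side → ester.
  CH(CH=CH2): pendant –CH=CH2: C=C double bond → alkene.
  CH(COCH3): pendant –COCH3: carbonyl C bonded to two carbons → ketone.
  CH(COCH3): pendant –COCH3: carbonyl C bonded to two carbons → ketone.
  CH(COCH3): pendant –COCH3: carbonyl C bonded to two carbons → ketone.
  CHO: terminal –CHO: carbonyl C bonded to H and C → aldehyde.
Carboxylic acid appears at: CH(COOH), CH(COOH), CH(COOH) → 3.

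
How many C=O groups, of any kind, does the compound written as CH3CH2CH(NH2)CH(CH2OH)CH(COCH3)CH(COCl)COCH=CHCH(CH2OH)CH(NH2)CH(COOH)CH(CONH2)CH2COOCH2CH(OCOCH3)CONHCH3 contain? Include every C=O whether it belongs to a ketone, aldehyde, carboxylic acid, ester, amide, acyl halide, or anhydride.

CH(COCH3): ketone, 1 C=O (running total 1).
CH(COCl): acyl halide, 1 C=O (running total 2).
CO: ketone, 1 C=O (running total 3).
CH(COOH): carboxylic acid, 1 C=O (running total 4).
CH(CONH2): amide, 1 C=O (running total 5).
CH2COOCH2: ester, 1 C=O (running total 6).
CH(OCOCH3): ester, 1 C=O (running total 7).
CONHCH3: amide, 1 C=O (running total 8).

8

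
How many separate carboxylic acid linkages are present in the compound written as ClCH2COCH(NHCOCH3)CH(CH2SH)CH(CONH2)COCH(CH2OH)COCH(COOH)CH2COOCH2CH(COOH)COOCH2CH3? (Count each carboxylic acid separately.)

Reading the structure from left to right:
  ClCH2: halogen on an sp³ carbon → alkyl halide.
  CO: –C(=O)– with carbon on both sides → ketone.
  CH(NHCOCH3): pendant –NHC(=O)CH3: N bonded to a carbonyl → amide (not amine).
  CH(CH2SH): pendant –CH2SH → thiol.
  CH(CONH2): pendant –CONH2: carbonyl C bonded to C and N → amide.
  CO: –C(=O)– with carbon on both sides → ketone.
  CH(CH2OH): pendant –CH2OH on an sp³ backbone C → alcohol.
  CO: –C(=O)– with carbon on both sides → ketone.
  CH(COOH): pendant –COOH: carbonyl C bonded to C and –OH → carboxylic acid.
  CH2COOCH2: –C(=O)–O–C with C on the carbonyl side → ester.
  CH(COOH): pendant –COOH: carbonyl C bonded to C and –OH → carboxylic acid.
  COOCH2CH3: –C(=O)OCH2CH3: carbonyl C bonded to C and to –OEt → ester.
Carboxylic acid appears at: CH(COOH), CH(COOH) → 2.

2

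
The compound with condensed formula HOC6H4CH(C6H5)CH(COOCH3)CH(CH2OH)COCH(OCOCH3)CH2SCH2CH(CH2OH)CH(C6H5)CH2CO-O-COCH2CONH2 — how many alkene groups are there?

Working along the chain:
  HOC6H4: –OH attached directly to an aromatic ring → phenol (not alcohol); the ring itself is an arene.
  CH(C6H5): pendant –C6H5: benzene ring → arene.
  CH(COOCH3): pendant –COOCH3: carbonyl C bonded to C and –OCH3 → ester.
  CH(CH2OH): pendant –CH2OH on an sp³ backbone C → alcohol.
  CO: –C(=O)– with carbon on both sides → ketone.
  CH(OCOCH3): pendant –OC(=O)CH3: an acyloxy group → ester.
  CH2SCH2: C–S–C linkage → sulfide (thioether).
  CH(CH2OH): pendant –CH2OH on an sp³ backbone C → alcohol.
  CH(C6H5): pendant –C6H5: benzene ring → arene.
  CH2CO-O-COCH2: two acyl groups sharing one oxygen, –C(=O)–O–C(=O)– → anhydride.
  CONH2: –C(=O)NH2: carbonyl C bonded to C and to N → amide (the N is not a separate amine).
No segment is a alkene: HOC6H4 is arene/phenol, not alkene; CH(C6H5) is arene, not alkene; CH(C6H5) is arene, not alkene. → 0.

0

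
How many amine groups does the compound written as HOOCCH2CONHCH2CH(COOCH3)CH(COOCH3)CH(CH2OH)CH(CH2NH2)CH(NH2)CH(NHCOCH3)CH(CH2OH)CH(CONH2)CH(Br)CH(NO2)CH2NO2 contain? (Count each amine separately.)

–COOH: carbonyl C bonded to –OH and C → carboxylic acid (the –OH is not a separate alcohol).
–C(=O)–N– linkage → amide (the N is not an amine).
pendant –COOCH3: carbonyl C bonded to C and –OCH3 → ester.
pendant –COOCH3: carbonyl C bonded to C and –OCH3 → ester.
pendant –CH2OH on an sp³ backbone C → alcohol.
pendant –CH2NH2: N on sp³ C, no adjacent C=O → amine.
–NH2 on an sp³ carbon with no adjacent C=O → amine.
pendant –NHC(=O)CH3: N bonded to a carbonyl → amide (not amine).
pendant –CH2OH on an sp³ backbone C → alcohol.
pendant –CONH2: carbonyl C bonded to C and N → amide.
halogen on an sp³ carbon → alkyl halide.
–NO2 on an sp³ carbon → nitro (the N=O is not a carbonyl).
–NO2 on carbon → nitro group.
Amine appears at: CH(CH2NH2), CH(NH2) → 2.

2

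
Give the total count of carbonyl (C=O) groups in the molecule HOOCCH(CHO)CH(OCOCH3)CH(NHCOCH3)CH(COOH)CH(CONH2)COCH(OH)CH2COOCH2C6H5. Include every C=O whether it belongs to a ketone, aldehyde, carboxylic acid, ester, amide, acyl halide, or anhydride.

8

HOOC: carboxylic acid, 1 C=O (running total 1).
CH(CHO): aldehyde, 1 C=O (running total 2).
CH(OCOCH3): ester, 1 C=O (running total 3).
CH(NHCOCH3): amide, 1 C=O (running total 4).
CH(COOH): carboxylic acid, 1 C=O (running total 5).
CH(CONH2): amide, 1 C=O (running total 6).
CO: ketone, 1 C=O (running total 7).
CH2COOCH2: ester, 1 C=O (running total 8).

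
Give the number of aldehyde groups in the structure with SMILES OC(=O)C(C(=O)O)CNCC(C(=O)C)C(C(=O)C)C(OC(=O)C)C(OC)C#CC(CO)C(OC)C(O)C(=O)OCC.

0

Taking each segment in turn:
  HOOC: –COOH: carbonyl C bonded to –OH and C → carboxylic acid (the –OH is not a separate alcohol).
  CH(COOH): pendant –COOH: carbonyl C bonded to C and –OH → carboxylic acid.
  CH2NHCH2: C–N–C with sp³ carbons and no adjacent C=O → amine (secondary).
  CH(COCH3): pendant –COCH3: carbonyl C bonded to two carbons → ketone.
  CH(COCH3): pendant –COCH3: carbonyl C bonded to two carbons → ketone.
  CH(OCOCH3): pendant –OC(=O)CH3: an acyloxy group → ester.
  CH(OCH3): pendant –OCH3: C–O–C with sp³ C, no adjacent C=O → ether.
  C≡C: C≡C triple bond → alkyne.
  CH(CH2OH): pendant –CH2OH on an sp³ backbone C → alcohol.
  CH(OCH3): pendant –OCH3: C–O–C with sp³ C, no adjacent C=O → ether.
  CH(OH): –OH on an sp³ carbon → alcohol (secondary).
  COOCH2CH3: –C(=O)OCH2CH3: carbonyl C bonded to C and to –OEt → ester.
No segment is a aldehyde: HOOC is carboxylic acid, not aldehyde; CH(COOH) is carboxylic acid, not aldehyde; CH(COCH3) is ketone, not aldehyde. → 0.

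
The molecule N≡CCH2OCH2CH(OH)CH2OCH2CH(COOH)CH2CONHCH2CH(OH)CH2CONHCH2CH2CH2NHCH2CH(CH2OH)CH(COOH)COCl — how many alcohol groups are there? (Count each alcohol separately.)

3

Taking each segment in turn:
  N≡C: N≡C–: carbon triple-bonded to nitrogen → nitrile.
  CH2OCH2: C–O–C with sp³ carbons on both sides and no adjacent C=O → ether.
  CH(OH): –OH on an sp³ carbon → alcohol (secondary).
  CH2OCH2: C–O–C with sp³ carbons on both sides and no adjacent C=O → ether.
  CH(COOH): pendant –COOH: carbonyl C bonded to C and –OH → carboxylic acid.
  CH2CONHCH2: –C(=O)–N– linkage → amide (the N is not an amine).
  CH(OH): –OH on an sp³ carbon → alcohol (secondary).
  CH2CONHCH2: –C(=O)–N– linkage → amide (the N is not an amine).
  CH2NHCH2: C–N–C with sp³ carbons and no adjacent C=O → amine (secondary).
  CH(CH2OH): pendant –CH2OH on an sp³ backbone C → alcohol.
  CH(COOH): pendant –COOH: carbonyl C bonded to C and –OH → carboxylic acid.
  COCl: –C(=O)Cl: carbonyl C bonded to C and to a halogen → acyl halide (not alkyl halide).
Alcohol appears at: CH(OH), CH(OH), CH(CH2OH) → 3.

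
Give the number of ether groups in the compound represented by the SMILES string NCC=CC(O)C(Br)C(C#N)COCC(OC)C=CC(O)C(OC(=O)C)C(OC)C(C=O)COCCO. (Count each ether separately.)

Taking each segment in turn:
  H2NCH2: –NH2 on an sp³ carbon with no adjacent C=O → amine.
  CH=CH: C=C double bond → alkene.
  CH(OH): –OH on an sp³ carbon → alcohol (secondary).
  CH(Br): halogen on an sp³ carbon → alkyl halide.
  CH(CN): pendant –C≡N: nitrile.
  CH2OCH2: C–O–C with sp³ carbons on both sides and no adjacent C=O → ether.
  CH(OCH3): pendant –OCH3: C–O–C with sp³ C, no adjacent C=O → ether.
  CH=CH: C=C double bond → alkene.
  CH(OH): –OH on an sp³ carbon → alcohol (secondary).
  CH(OCOCH3): pendant –OC(=O)CH3: an acyloxy group → ester.
  CH(OCH3): pendant –OCH3: C–O–C with sp³ C, no adjacent C=O → ether.
  CH(CHO): pendant –CHO: carbonyl C bonded to C and H → aldehyde.
  CH2OCH2: C–O–C with sp³ carbons on both sides and no adjacent C=O → ether.
  CH2OH: –OH on an sp³ carbon → alcohol.
Ether appears at: CH2OCH2, CH(OCH3), CH(OCH3), CH2OCH2 → 4.

4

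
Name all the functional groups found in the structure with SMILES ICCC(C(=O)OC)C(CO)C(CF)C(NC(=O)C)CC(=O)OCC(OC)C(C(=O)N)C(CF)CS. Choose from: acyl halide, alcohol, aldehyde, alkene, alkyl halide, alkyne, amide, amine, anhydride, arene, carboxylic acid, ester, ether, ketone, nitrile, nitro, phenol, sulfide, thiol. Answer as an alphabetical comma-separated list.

halogen on an sp³ carbon → alkyl halide.
pendant –COOCH3: carbonyl C bonded to C and –OCH3 → ester.
pendant –CH2OH on an sp³ backbone C → alcohol.
pendant –CH2X: halogen on sp³ carbon → alkyl halide.
pendant –NHC(=O)CH3: N bonded to a carbonyl → amide (not amine).
–C(=O)–O–C with C on the carbonyl side → ester.
pendant –OCH3: C–O–C with sp³ C, no adjacent C=O → ether.
pendant –CONH2: carbonyl C bonded to C and N → amide.
pendant –CH2X: halogen on sp³ carbon → alkyl halide.
–SH on an sp³ carbon → thiol.

alcohol, alkyl halide, amide, ester, ether, thiol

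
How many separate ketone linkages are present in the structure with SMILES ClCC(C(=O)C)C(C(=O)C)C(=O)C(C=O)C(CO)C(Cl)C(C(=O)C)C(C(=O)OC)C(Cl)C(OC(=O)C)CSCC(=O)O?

halogen on an sp³ carbon → alkyl halide.
pendant –COCH3: carbonyl C bonded to two carbons → ketone.
pendant –COCH3: carbonyl C bonded to two carbons → ketone.
–C(=O)– with carbon on both sides → ketone.
pendant –CHO: carbonyl C bonded to C and H → aldehyde.
pendant –CH2OH on an sp³ backbone C → alcohol.
halogen on an sp³ carbon → alkyl halide.
pendant –COCH3: carbonyl C bonded to two carbons → ketone.
pendant –COOCH3: carbonyl C bonded to C and –OCH3 → ester.
halogen on an sp³ carbon → alkyl halide.
pendant –OC(=O)CH3: an acyloxy group → ester.
C–S–C linkage → sulfide (thioether).
–COOH: carbonyl C bonded to –OH and C → carboxylic acid (the –OH is not a separate alcohol).
Ketone appears at: CH(COCH3), CH(COCH3), CO, CH(COCH3) → 4.

4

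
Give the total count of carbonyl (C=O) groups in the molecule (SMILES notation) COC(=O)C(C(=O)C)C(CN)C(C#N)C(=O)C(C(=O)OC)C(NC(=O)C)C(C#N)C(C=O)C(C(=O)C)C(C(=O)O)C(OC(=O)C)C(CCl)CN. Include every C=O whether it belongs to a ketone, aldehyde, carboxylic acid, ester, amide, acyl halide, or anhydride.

9

CH3OOC: ester, 1 C=O (running total 1).
CH(COCH3): ketone, 1 C=O (running total 2).
CO: ketone, 1 C=O (running total 3).
CH(COOCH3): ester, 1 C=O (running total 4).
CH(NHCOCH3): amide, 1 C=O (running total 5).
CH(CHO): aldehyde, 1 C=O (running total 6).
CH(COCH3): ketone, 1 C=O (running total 7).
CH(COOH): carboxylic acid, 1 C=O (running total 8).
CH(OCOCH3): ester, 1 C=O (running total 9).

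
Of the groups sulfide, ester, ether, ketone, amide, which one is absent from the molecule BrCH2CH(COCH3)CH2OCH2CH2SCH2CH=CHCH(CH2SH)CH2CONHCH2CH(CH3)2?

ester

ether: present (CH2OCH2 — C–O–C with sp³ carbons on both sides and no adjacent C=O → ether).
sulfide: present (CH2SCH2 — C–S–C linkage → sulfide (thioether)).
amide: present (CH2CONHCH2 — –C(=O)–N– linkage → amide (the N is not an amine)).
ketone: present (CH(COCH3) — pendant –COCH3: carbonyl C bonded to two carbons → ketone).
ester: no segment matches this pattern.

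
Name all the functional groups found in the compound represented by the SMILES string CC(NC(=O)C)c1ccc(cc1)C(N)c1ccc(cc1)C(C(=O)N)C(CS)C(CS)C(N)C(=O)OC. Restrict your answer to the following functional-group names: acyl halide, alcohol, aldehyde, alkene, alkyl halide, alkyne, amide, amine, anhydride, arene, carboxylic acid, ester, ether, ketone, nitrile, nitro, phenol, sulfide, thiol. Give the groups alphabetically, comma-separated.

pendant –NHC(=O)CH3: N bonded to a carbonyl → amide (not amine).
para-disubstituted benzene ring → arene.
–NH2 on an sp³ carbon with no adjacent C=O → amine.
para-disubstituted benzene ring → arene.
pendant –CONH2: carbonyl C bonded to C and N → amide.
pendant –CH2SH → thiol.
pendant –CH2SH → thiol.
–NH2 on an sp³ carbon with no adjacent C=O → amine.
–C(=O)OCH3: carbonyl C bonded to C and to –OCH3 → ester (not ketone + ether).

amide, amine, arene, ester, thiol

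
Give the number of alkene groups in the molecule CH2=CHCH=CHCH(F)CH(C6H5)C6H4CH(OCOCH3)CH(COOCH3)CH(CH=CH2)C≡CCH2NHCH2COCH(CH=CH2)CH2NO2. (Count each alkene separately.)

C=C double bond → alkene.
C=C double bond → alkene.
halogen on an sp³ carbon → alkyl halide.
pendant –C6H5: benzene ring → arene.
para-disubstituted benzene ring → arene.
pendant –OC(=O)CH3: an acyloxy group → ester.
pendant –COOCH3: carbonyl C bonded to C and –OCH3 → ester.
pendant –CH=CH2: C=C double bond → alkene.
C≡C triple bond → alkyne.
C–N–C with sp³ carbons and no adjacent C=O → amine (secondary).
–C(=O)– with carbon on both sides → ketone.
pendant –CH=CH2: C=C double bond → alkene.
–NO2 on carbon → nitro group.
Alkene appears at: CH2=CH, CH=CH, CH(CH=CH2), CH(CH=CH2) → 4.

4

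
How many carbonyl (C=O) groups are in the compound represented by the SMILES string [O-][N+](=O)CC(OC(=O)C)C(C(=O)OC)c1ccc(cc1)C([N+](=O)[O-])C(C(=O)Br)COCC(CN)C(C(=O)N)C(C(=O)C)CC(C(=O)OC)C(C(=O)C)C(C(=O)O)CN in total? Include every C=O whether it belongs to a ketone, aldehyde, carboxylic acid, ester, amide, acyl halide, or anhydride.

8

CH(OCOCH3): ester, 1 C=O (running total 1).
CH(COOCH3): ester, 1 C=O (running total 2).
CH(COBr): acyl halide, 1 C=O (running total 3).
CH(CONH2): amide, 1 C=O (running total 4).
CH(COCH3): ketone, 1 C=O (running total 5).
CH(COOCH3): ester, 1 C=O (running total 6).
CH(COCH3): ketone, 1 C=O (running total 7).
CH(COOH): carboxylic acid, 1 C=O (running total 8).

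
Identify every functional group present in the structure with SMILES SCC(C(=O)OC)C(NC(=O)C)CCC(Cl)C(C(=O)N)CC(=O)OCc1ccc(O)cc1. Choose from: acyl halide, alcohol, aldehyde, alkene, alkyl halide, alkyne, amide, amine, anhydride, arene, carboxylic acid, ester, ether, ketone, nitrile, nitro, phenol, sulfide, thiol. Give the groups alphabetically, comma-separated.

Taking each segment in turn:
  HSCH2: –SH on an sp³ carbon → thiol.
  CH(COOCH3): pendant –COOCH3: carbonyl C bonded to C and –OCH3 → ester.
  CH(NHCOCH3): pendant –NHC(=O)CH3: N bonded to a carbonyl → amide (not amine).
  CH(Cl): halogen on an sp³ carbon → alkyl halide.
  CH(CONH2): pendant –CONH2: carbonyl C bonded to C and N → amide.
  CH2COOCH2: –C(=O)–O–C with C on the carbonyl side → ester.
  C6H4OH: –OH attached directly to an aromatic ring → phenol (not alcohol); the ring itself is an arene.

alkyl halide, amide, arene, ester, phenol, thiol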